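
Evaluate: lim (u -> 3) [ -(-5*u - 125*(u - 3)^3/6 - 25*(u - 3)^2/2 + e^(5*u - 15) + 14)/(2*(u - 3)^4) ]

Direct substitution gives 0/0.
Apply L'Hôpital: lim (-25*u - 125*(u - 3)^2/2 + 5*e^(5*u - 15) + 70)/(-8*(u - 3)^3), still 0/0.
Apply L'Hôpital: lim (-125*u + 25*e^(5*u - 15) + 350)/(-24*(u - 3)^2), still 0/0.
Apply L'Hôpital: lim (125*e^(5*u - 15) - 125)/(144 - 48*u), still 0/0.
After 4 applications of L'Hôpital's rule the quotient is (625*e^(5*u - 15))/(-48); substituting u = 3 gives -625/48.

-625/48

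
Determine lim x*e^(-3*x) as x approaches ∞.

0

Write as x^1/e^{3x}, an ∞/∞ form.
Exponential growth dominates any polynomial, so repeated L'Hôpital (or the standard result) gives 0.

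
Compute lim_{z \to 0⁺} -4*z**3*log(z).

0

This is a 0·(−∞) form. Rewrite as -4·ln(z) / z^(−3) and apply L'Hôpital:
the derivative quotient is -4·(1/z) / (−3·z^(−4)) = (4/3)·z^3 → 0.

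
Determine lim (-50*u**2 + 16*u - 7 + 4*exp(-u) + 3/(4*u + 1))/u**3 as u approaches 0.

-578/3

Substitution gives 0/0; apply L'Hôpital's rule 3 times.
After differentiating numerator and denominator 3 times the quotient is (-4*e^(-u) - 1152/(4*u + 1)^4)/(6); at u = 0 this is -578/3.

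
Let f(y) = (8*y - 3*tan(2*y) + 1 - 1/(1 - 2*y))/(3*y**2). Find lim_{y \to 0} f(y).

-4/3

Substitution gives 0/0; apply L'Hôpital's rule 2 times.
After differentiating numerator and denominator 2 times the quotient is (-24*tan(2*y)/cos(2*y)^2 + 8/(2*y - 1)^3)/(6); at y = 0 this is -4/3.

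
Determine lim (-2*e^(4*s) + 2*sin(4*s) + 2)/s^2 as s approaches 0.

Substitution gives 0/0; apply L'Hôpital's rule 2 times.
After differentiating numerator and denominator 2 times the quotient is (-32*e^(4*s) - 32*sin(4*s))/(2); at s = 0 this is -16.

-16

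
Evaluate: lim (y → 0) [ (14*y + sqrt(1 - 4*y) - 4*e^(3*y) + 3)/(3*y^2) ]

-20/3

Substitution gives 0/0; apply L'Hôpital's rule 2 times.
After differentiating numerator and denominator 2 times the quotient is (-36*e^(3*y) - 4/(1 - 4*y)^(3/2))/(6); at y = 0 this is -20/3.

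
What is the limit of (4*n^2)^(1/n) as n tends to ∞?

Base → ∞ and exponent → 0: an ∞^0 form.
Take logs: (1/n)·ln(4·n^2) = (ln 4 + 2·ln n)/n → 0.
So the limit is e^0 = 1.

1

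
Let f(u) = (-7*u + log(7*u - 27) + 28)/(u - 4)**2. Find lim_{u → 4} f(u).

-49/2

Direct substitution gives 0/0.
Apply L'Hôpital: lim (-7 + 7/(7*u - 27))/(2*u - 8), still 0/0.
After 2 applications of L'Hôpital's rule the quotient is (-49/(7*u - 27)^2)/(2); substituting u = 4 gives -49/2.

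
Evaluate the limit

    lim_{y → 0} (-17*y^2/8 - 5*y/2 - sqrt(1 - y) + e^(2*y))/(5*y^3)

67/240

Substitution gives 0/0; apply L'Hôpital's rule 3 times.
After differentiating numerator and denominator 3 times the quotient is (8*e^(2*y) + 3/(8*(1 - y)^(5/2)))/(30); at y = 0 this is 67/240.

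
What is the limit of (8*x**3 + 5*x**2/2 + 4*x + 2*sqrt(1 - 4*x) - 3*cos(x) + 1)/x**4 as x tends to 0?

-161/8

Substitution gives 0/0; apply L'Hôpital's rule 4 times.
After differentiating numerator and denominator 4 times the quotient is (-3*cos(x) - 480/(1 - 4*x)^(7/2))/(24); at x = 0 this is -161/8.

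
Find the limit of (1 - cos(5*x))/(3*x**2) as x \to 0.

Substitution gives 0/0.
Use (1 − cos u)/u² → 1/2 with u = 5x: the limit is 5²/(2·3) = 25/6.

25/6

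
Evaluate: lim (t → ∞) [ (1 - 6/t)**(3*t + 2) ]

e^(-18)

Let L be the limit and take ln: ln L = lim (3t + 2)·ln(1 - 6/t) = lim (3t + 2)·(-6/t + O(1/t²)) = -18.
Hence L = e^(-18).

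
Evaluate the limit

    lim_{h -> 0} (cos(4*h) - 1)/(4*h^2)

-2

Direct substitution gives 0/0.
Apply L'Hôpital: lim (-4*sin(4*h))/(8*h), still 0/0.
After 2 applications of L'Hôpital's rule the quotient is (-16*cos(4*h))/(8); substituting h = 0 gives -2.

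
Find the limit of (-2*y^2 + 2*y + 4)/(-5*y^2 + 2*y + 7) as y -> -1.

Since y = -1 makes numerator and denominator zero, (y + 1) divides both.
Cancelling it gives (4 - 2*y)/(7 - 5*y); now plug in y = -1 to get 1/2.

1/2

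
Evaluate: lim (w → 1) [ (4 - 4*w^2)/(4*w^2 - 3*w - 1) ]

Since w = 1 makes numerator and denominator zero, (w - 1) divides both.
Cancelling it gives (-4*w - 4)/(4*w + 1); now plug in w = 1 to get -8/5.

-8/5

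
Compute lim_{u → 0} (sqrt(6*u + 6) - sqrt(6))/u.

√(6)/2

Substitution gives 0/0. Multiply numerator and denominator by the conjugate √(6 + 6u) + √6.
The numerator becomes (6 + 6u) − 6 = 6u, so the expression simplifies to 6/(√(6 + 6u) + √6).
Letting u → 0 gives 6/(2√6) = √(6)/2.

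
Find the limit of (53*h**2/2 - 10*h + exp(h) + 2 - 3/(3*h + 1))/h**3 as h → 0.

487/6

Substitution gives 0/0 (the numerator vanishes to order 3).
Expand each term to order h^3: the coefficient of h^3 in -3·1/(1 + 3h) is 81 and in e^(h) is 1/6.
Lower-order terms cancel with the polynomial part, so the numerator is (487/6)·h^3 + o(h^3), and the limit is (487/6)/(1) = 487/6.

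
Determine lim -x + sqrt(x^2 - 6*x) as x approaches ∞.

-3

This has the form ∞ − ∞. Multiply and divide by the conjugate √(x^2 - 6*x) + x.
That gives (-6x) / (√(x^2 - 6*x) + x).
Divide numerator and denominator by x: the limit is -6/(2·1) = -3.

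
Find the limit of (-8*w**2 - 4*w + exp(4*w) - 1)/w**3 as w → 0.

32/3

Direct substitution gives 0/0.
Apply L'Hôpital: lim (-16*w + 4*e^(4*w) - 4)/(3*w^2), still 0/0.
Apply L'Hôpital: lim (16*e^(4*w) - 16)/(6*w), still 0/0.
After 3 applications of L'Hôpital's rule the quotient is (64*e^(4*w))/(6); substituting w = 0 gives 32/3.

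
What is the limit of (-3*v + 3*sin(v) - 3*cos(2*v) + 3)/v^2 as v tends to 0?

Substitution gives 0/0 (the numerator vanishes to order 2).
Expand each term to order v^2: the coefficient of v^2 in 3·sin(v) is 0 and in -3·cos(2v) is 6.
Lower-order terms cancel with the polynomial part, so the numerator is (6)·v^2 + o(v^2), and the limit is (6)/(1) = 6.

6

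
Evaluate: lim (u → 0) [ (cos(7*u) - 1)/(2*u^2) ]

Direct substitution gives 0/0.
Apply L'Hôpital: lim (-7*sin(7*u))/(4*u), still 0/0.
After 2 applications of L'Hôpital's rule the quotient is (-49*cos(7*u))/(4); substituting u = 0 gives -49/4.

-49/4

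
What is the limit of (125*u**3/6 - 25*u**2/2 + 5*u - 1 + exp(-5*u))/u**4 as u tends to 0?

625/24

Direct substitution gives 0/0.
Apply L'Hôpital: lim (125*u^2/2 - 25*u + 5 - 5*e^(-5*u))/(4*u^3), still 0/0.
Apply L'Hôpital: lim (125*u - 25 + 25*e^(-5*u))/(12*u^2), still 0/0.
Apply L'Hôpital: lim (125 - 125*e^(-5*u))/(24*u), still 0/0.
After 4 applications of L'Hôpital's rule the quotient is (625*e^(-5*u))/(24); substituting u = 0 gives 625/24.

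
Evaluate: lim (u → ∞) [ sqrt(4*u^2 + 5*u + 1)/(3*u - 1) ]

2/3

For large |u|, √(4*u^2 + 5*u + 1) ≈ √4·|u| and the denominator ≈ 3u.
Since u → +∞, |u| = u, giving √4/(3) = 2/3.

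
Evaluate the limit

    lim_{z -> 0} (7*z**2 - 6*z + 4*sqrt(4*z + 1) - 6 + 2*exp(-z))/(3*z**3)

Substitution gives 0/0 (the numerator vanishes to order 3).
Expand each term to order z^3: the coefficient of z^3 in 4·√(1 + 4z) is 16 and in 2·e^(-z) is -1/3.
Lower-order terms cancel with the polynomial part, so the numerator is (47/3)·z^3 + o(z^3), and the limit is (47/3)/(3) = 47/9.

47/9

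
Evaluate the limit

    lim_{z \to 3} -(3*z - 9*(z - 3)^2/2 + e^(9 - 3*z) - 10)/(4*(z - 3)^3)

Direct substitution gives 0/0.
Apply L'Hôpital: lim (-9*z - 3*e^(9 - 3*z) + 30)/(-12*(z - 3)^2), still 0/0.
Apply L'Hôpital: lim (9*e^(9 - 3*z) - 9)/(72 - 24*z), still 0/0.
After 3 applications of L'Hôpital's rule the quotient is (-27*e^(9 - 3*z))/(-24); substituting z = 3 gives 9/8.

9/8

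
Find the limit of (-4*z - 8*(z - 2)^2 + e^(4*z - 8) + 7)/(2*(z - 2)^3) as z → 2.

Direct substitution gives 0/0.
Apply L'Hôpital: lim (-16*z + 4*e^(4*z - 8) + 28)/(6*(z - 2)^2), still 0/0.
Apply L'Hôpital: lim (16*e^(4*z - 8) - 16)/(12*z - 24), still 0/0.
After 3 applications of L'Hôpital's rule the quotient is (64*e^(4*z - 8))/(12); substituting z = 2 gives 16/3.

16/3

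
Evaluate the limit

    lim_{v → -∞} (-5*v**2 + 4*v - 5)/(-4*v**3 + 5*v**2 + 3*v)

0

The denominator has degree 3 and the numerator degree 2. Dividing numerator and denominator by v^3 sends every term to 0 except the leading denominator term, so the limit is 0.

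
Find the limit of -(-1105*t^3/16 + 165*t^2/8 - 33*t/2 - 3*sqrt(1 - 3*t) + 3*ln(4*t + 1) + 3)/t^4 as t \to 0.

Substitution gives 0/0; apply L'Hôpital's rule 4 times.
After differentiating numerator and denominator 4 times the quotient is (-4608/(4*t + 1)^4 + 3645/(16*(1 - 3*t)^(7/2)))/(-24); at t = 0 this is 23361/128.

23361/128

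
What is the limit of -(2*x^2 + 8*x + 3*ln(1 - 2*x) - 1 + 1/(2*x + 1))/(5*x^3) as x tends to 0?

16/5

Substitution gives 0/0 (the numerator vanishes to order 3).
Expand each term to order x^3: the coefficient of x^3 in 1/(1 + 2x) is -8 and in 3·ln(1 - 2x) is -8.
Lower-order terms cancel with the polynomial part, so the numerator is (-16)·x^3 + o(x^3), and the limit is (-16)/(-5) = 16/5.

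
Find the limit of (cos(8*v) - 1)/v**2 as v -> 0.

Direct substitution gives 0/0.
Apply L'Hôpital: lim (-8*sin(8*v))/(2*v), still 0/0.
After 2 applications of L'Hôpital's rule the quotient is (-64*cos(8*v))/(2); substituting v = 0 gives -32.

-32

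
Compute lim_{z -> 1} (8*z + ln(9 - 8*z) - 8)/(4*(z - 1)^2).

-8

Direct substitution gives 0/0.
Apply L'Hôpital: lim (8 - 8/(9 - 8*z))/(8*z - 8), still 0/0.
After 2 applications of L'Hôpital's rule the quotient is (-64/(9 - 8*z)^2)/(8); substituting z = 1 gives -8.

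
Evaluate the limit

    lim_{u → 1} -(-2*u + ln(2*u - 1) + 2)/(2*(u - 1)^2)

1

Direct substitution gives 0/0.
Apply L'Hôpital: lim (-2 + 2/(2*u - 1))/(4 - 4*u), still 0/0.
After 2 applications of L'Hôpital's rule the quotient is (-4/(2*u - 1)^2)/(-4); substituting u = 1 gives 1.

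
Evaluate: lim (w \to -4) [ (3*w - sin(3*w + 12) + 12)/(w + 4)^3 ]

Direct substitution gives 0/0.
Apply L'Hôpital: lim (3 - 3*cos(3*w + 12))/(3*(w + 4)^2), still 0/0.
Apply L'Hôpital: lim (9*sin(3*w + 12))/(6*w + 24), still 0/0.
After 3 applications of L'Hôpital's rule the quotient is (27*cos(3*w + 12))/(6); substituting w = -4 gives 9/2.

9/2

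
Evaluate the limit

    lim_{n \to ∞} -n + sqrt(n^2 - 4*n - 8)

-2

This has the form ∞ − ∞. Multiply and divide by the conjugate √(n^2 - 4*n - 8) + n.
That gives (-4n - 8) / (√(n^2 - 4*n - 8) + n).
Divide numerator and denominator by n: the limit is -4/(2·1) = -2.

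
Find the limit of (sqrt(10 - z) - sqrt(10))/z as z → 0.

-√(10)/20

Substitution gives 0/0. Multiply numerator and denominator by the conjugate √(10 - z) + √10.
The numerator becomes (10 - z) − 10 = -z, so the expression simplifies to -1/(√(10 - z) + √10).
Letting z → 0 gives -1/(2√10) = -√(10)/20.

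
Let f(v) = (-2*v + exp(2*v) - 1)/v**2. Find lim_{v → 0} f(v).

Direct substitution gives 0/0.
Apply L'Hôpital: lim (2*e^(2*v) - 2)/(2*v), still 0/0.
After 2 applications of L'Hôpital's rule the quotient is (4*e^(2*v))/(2); substituting v = 0 gives 2.

2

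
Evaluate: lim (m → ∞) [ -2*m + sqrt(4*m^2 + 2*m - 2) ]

This has the form ∞ − ∞. Multiply and divide by the conjugate √(4*m^2 + 2*m - 2) + 2m.
That gives (2m - 2) / (√(4*m^2 + 2*m - 2) + 2m).
Divide numerator and denominator by m: the limit is 2/(2·2) = 1/2.

1/2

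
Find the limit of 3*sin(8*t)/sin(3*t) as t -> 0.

Substitution gives 0/0.
Divide numerator and denominator by t: sin(8t)/t → 8 and sin(3t)/t → 3, so the limit is 3·8/3 = 8.

8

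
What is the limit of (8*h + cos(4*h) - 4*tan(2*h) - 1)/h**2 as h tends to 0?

-8

Substitution gives 0/0; apply L'Hôpital's rule 2 times.
After differentiating numerator and denominator 2 times the quotient is (-16*cos(4*h) - 32*tan(2*h)/cos(2*h)^2)/(2); at h = 0 this is -8.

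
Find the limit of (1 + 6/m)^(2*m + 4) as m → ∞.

e^(12)

Write it as [(1 + 6/m)^m]^(2) · (1 + 6/m)^(4). The bracketed term tends to e^(6) and the second factor to 1, so the limit is e^(12).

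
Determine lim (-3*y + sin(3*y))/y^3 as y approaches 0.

-9/2

Direct substitution gives 0/0.
Apply L'Hôpital: lim (3*cos(3*y) - 3)/(3*y^2), still 0/0.
Apply L'Hôpital: lim (-9*sin(3*y))/(6*y), still 0/0.
After 3 applications of L'Hôpital's rule the quotient is (-27*cos(3*y))/(6); substituting y = 0 gives -9/2.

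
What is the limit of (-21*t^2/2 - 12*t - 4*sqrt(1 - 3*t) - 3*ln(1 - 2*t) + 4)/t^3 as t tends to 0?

Substitution gives 0/0 (the numerator vanishes to order 3).
Expand each term to order t^3: the coefficient of t^3 in -4·√(1 - 3t) is 27/4 and in -3·ln(1 - 2t) is 8.
Lower-order terms cancel with the polynomial part, so the numerator is (59/4)·t^3 + o(t^3), and the limit is (59/4)/(1) = 59/4.

59/4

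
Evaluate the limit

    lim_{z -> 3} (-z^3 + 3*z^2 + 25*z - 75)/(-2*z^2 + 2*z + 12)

Direct substitution gives 0/0, so factor. Both numerator and denominator have (z - 3) as a factor.
After cancelling, the expression reduces to (25 - z^2)/(-2*z - 4).
Substituting z = 3 gives -8/5.

-8/5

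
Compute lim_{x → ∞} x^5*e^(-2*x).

Write as x^5/e^{2x}, an ∞/∞ form.
Exponential growth dominates any polynomial, so repeated L'Hôpital (or the standard result) gives 0.

0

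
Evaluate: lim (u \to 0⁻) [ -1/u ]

∞

As u → 0⁻, (u) → 0⁻, so (u)^1 → 0⁻ and -1/(u)^1 → ∞.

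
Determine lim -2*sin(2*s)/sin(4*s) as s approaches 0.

-1

Substitution gives 0/0.
Divide numerator and denominator by s: sin(2s)/s → 2 and sin(4s)/s → 4, so the limit is -2·2/4 = -1.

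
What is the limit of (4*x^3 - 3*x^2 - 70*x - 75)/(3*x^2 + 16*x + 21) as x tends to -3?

Since x = -3 makes numerator and denominator zero, (x + 3) divides both.
Cancelling it gives (4*x^2 - 15*x - 25)/(3*x + 7); now plug in x = -3 to get -28.

-28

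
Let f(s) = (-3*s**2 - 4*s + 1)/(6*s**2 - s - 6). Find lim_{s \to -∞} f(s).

-1/2

Numerator and denominator both have degree 2.
Dividing every term by s^2, all lower-order terms vanish and the limit is the ratio of leading coefficients, -3/(6) = -1/2.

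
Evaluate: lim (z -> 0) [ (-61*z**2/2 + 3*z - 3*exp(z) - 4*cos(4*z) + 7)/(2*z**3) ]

Substitution gives 0/0; apply L'Hôpital's rule 3 times.
After differentiating numerator and denominator 3 times the quotient is (-3*e^(z) - 256*sin(4*z))/(12); at z = 0 this is -1/4.

-1/4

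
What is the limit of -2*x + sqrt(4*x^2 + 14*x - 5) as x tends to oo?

7/2

An ∞ − ∞ form. Rationalising with the conjugate, the difference becomes (14x - 5) / (√(4*x^2 + 14*x - 5) + 2x).
For large x the denominator behaves like 2·2x, so the quotient tends to 14/4 = 7/2.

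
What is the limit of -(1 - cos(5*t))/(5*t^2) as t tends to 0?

-5/2

Substitution gives 0/0.
Use (1 − cos u)/u² → 1/2 with u = 5t: the limit is 5²/(2·(-5)) = -5/2.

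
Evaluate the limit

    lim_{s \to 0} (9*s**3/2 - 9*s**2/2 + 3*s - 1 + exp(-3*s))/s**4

27/8

Direct substitution gives 0/0.
Apply L'Hôpital: lim (27*s^2/2 - 9*s + 3 - 3*e^(-3*s))/(4*s^3), still 0/0.
Apply L'Hôpital: lim (27*s - 9 + 9*e^(-3*s))/(12*s^2), still 0/0.
Apply L'Hôpital: lim (27 - 27*e^(-3*s))/(24*s), still 0/0.
After 4 applications of L'Hôpital's rule the quotient is (81*e^(-3*s))/(24); substituting s = 0 gives 27/8.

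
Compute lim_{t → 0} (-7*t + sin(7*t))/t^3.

-343/6

Direct substitution gives 0/0.
Apply L'Hôpital: lim (7*cos(7*t) - 7)/(3*t^2), still 0/0.
Apply L'Hôpital: lim (-49*sin(7*t))/(6*t), still 0/0.
After 3 applications of L'Hôpital's rule the quotient is (-343*cos(7*t))/(6); substituting t = 0 gives -343/6.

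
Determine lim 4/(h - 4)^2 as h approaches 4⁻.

∞

As h → 4⁻, (h - 4) → 0⁻, so (h - 4)^2 → 0⁺ and 4/(h - 4)^2 → ∞.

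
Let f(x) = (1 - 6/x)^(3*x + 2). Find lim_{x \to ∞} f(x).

The base → 1 and the exponent → ∞: a 1^∞ form.
Take logarithms: (3x + 2)·ln(1 - 6/x). Since ln(1+u) ~ u for small u, this behaves like (3x)·(-6/x) → -18.
So the limit is e^(-18).

e^(-18)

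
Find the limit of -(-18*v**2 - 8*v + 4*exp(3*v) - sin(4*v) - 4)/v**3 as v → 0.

Substitution gives 0/0 (the numerator vanishes to order 3).
Expand each term to order v^3: the coefficient of v^3 in −sin(4v) is 32/3 and in 4·e^(3v) is 18.
Lower-order terms cancel with the polynomial part, so the numerator is (86/3)·v^3 + o(v^3), and the limit is (86/3)/(-1) = -86/3.

-86/3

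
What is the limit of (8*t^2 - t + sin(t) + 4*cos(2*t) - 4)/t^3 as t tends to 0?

Substitution gives 0/0; apply L'Hôpital's rule 3 times.
After differentiating numerator and denominator 3 times the quotient is ((64*sin(t) - 1)*cos(t))/(6); at t = 0 this is -1/6.

-1/6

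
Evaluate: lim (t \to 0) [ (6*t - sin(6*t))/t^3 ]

36

Direct substitution gives 0/0.
Apply L'Hôpital: lim (6 - 6*cos(6*t))/(3*t^2), still 0/0.
Apply L'Hôpital: lim (36*sin(6*t))/(6*t), still 0/0.
After 3 applications of L'Hôpital's rule the quotient is (216*cos(6*t))/(6); substituting t = 0 gives 36.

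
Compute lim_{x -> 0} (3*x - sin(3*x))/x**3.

Direct substitution gives 0/0.
Apply L'Hôpital: lim (3 - 3*cos(3*x))/(3*x^2), still 0/0.
Apply L'Hôpital: lim (9*sin(3*x))/(6*x), still 0/0.
After 3 applications of L'Hôpital's rule the quotient is (27*cos(3*x))/(6); substituting x = 0 gives 9/2.

9/2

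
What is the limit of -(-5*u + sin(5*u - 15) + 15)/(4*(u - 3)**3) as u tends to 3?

Direct substitution gives 0/0.
Apply L'Hôpital: lim (5*cos(5*u - 15) - 5)/(-12*(u - 3)^2), still 0/0.
Apply L'Hôpital: lim (-25*sin(5*u - 15))/(72 - 24*u), still 0/0.
After 3 applications of L'Hôpital's rule the quotient is (-125*cos(5*u - 15))/(-24); substituting u = 3 gives 125/24.

125/24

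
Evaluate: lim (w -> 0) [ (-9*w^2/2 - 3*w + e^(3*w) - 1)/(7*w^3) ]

Direct substitution gives 0/0.
Apply L'Hôpital: lim (-9*w + 3*e^(3*w) - 3)/(21*w^2), still 0/0.
Apply L'Hôpital: lim (9*e^(3*w) - 9)/(42*w), still 0/0.
After 3 applications of L'Hôpital's rule the quotient is (27*e^(3*w))/(42); substituting w = 0 gives 9/14.

9/14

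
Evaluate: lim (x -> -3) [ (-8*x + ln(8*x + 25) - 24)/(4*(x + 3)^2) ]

Direct substitution gives 0/0.
Apply L'Hôpital: lim (-8 + 8/(8*x + 25))/(8*x + 24), still 0/0.
After 2 applications of L'Hôpital's rule the quotient is (-64/(8*x + 25)^2)/(8); substituting x = -3 gives -8.

-8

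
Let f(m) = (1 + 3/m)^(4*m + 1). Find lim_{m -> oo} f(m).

The base → 1 and the exponent → ∞: a 1^∞ form.
Take logarithms: (4m + 1)·ln(1 + 3/m). Since ln(1+u) ~ u for small u, this behaves like (4m)·(3/m) → 12.
So the limit is e^(12).

e^(12)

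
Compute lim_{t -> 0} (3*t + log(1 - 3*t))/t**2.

Direct substitution gives 0/0.
Apply L'Hôpital: lim (3 - 3/(1 - 3*t))/(2*t), still 0/0.
After 2 applications of L'Hôpital's rule the quotient is (-9/(1 - 3*t)^2)/(2); substituting t = 0 gives -9/2.

-9/2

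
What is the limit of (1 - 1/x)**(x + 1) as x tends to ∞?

e^(-1)

The base → 1 and the exponent → ∞: a 1^∞ form.
Take logarithms: (x + 1)·ln(1 - 1/x). Since ln(1+u) ~ u for small u, this behaves like (x)·(-1/x) → -1.
So the limit is e^(-1).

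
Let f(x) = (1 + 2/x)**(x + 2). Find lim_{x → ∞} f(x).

e^(2)

Let L be the limit and take ln: ln L = lim (x + 2)·ln(1 + 2/x) = lim (x + 2)·(2/x + O(1/x²)) = 2.
Hence L = e^(2).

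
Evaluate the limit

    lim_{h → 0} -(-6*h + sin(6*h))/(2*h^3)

Direct substitution gives 0/0.
Apply L'Hôpital: lim (6*cos(6*h) - 6)/(-6*h^2), still 0/0.
Apply L'Hôpital: lim (-36*sin(6*h))/(-12*h), still 0/0.
After 3 applications of L'Hôpital's rule the quotient is (-216*cos(6*h))/(-12); substituting h = 0 gives 18.

18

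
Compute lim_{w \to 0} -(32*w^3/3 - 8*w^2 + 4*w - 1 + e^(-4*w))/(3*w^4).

-32/9

Direct substitution gives 0/0.
Apply L'Hôpital: lim (32*w^2 - 16*w + 4 - 4*e^(-4*w))/(-12*w^3), still 0/0.
Apply L'Hôpital: lim (64*w - 16 + 16*e^(-4*w))/(-36*w^2), still 0/0.
Apply L'Hôpital: lim (64 - 64*e^(-4*w))/(-72*w), still 0/0.
After 4 applications of L'Hôpital's rule the quotient is (256*e^(-4*w))/(-72); substituting w = 0 gives -32/9.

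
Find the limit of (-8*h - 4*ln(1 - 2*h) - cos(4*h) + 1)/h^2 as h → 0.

16

Substitution gives 0/0; apply L'Hôpital's rule 2 times.
After differentiating numerator and denominator 2 times the quotient is (16*cos(4*h) + 16/(2*h - 1)^2)/(2); at h = 0 this is 16.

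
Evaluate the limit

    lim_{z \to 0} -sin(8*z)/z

Substitution gives 0/0.
Write it as (8/(-1))·sin(8z)/(8z); since sin(u)/u → 1, the limit is -8.

-8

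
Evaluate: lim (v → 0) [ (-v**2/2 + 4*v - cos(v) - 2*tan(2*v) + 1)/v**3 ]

Substitution gives 0/0; apply L'Hôpital's rule 3 times.
After differentiating numerator and denominator 3 times the quotient is (-sin(v) - 96*tan(2*v)^4 - 128*tan(2*v)^2 - 32)/(6); at v = 0 this is -16/3.

-16/3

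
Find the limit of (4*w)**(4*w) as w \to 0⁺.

Base → 0⁺ and exponent → 0⁺: a 0^0 form.
Take logs: 4w·ln(4w). This is 0·(−∞); rewriting as ln(4w)/(1/(4w)) and applying L'Hôpital gives 0.
Hence the limit is e^0 = 1.

1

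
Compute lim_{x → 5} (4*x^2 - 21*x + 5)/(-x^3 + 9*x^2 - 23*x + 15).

Direct substitution gives 0/0, so factor. Both numerator and denominator have (x - 5) as a factor.
After cancelling, the expression reduces to (4*x - 1)/(-x^2 + 4*x - 3).
Substituting x = 5 gives -19/8.

-19/8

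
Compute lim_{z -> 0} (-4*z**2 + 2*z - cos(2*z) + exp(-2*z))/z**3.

Substitution gives 0/0; apply L'Hôpital's rule 3 times.
After differentiating numerator and denominator 3 times the quotient is (-8*sin(2*z) - 8*e^(-2*z))/(6); at z = 0 this is -4/3.

-4/3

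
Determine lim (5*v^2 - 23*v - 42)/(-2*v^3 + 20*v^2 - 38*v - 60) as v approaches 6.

At v = 6 both the top and bottom vanish — a removable singularity. Factoring out (v - 6) from each leaves (5*v + 7)/(-2*v^2 + 8*v + 10), which at v = 6 equals -37/14.

-37/14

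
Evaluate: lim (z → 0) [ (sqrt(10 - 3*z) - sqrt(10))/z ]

A 0/0 form; rationalise with √(10 - 3z) + √10. This collapses the numerator to -3z, leaving -3/(√(10 - 3z) + √10) → -3/(2√10) = -3*√(10)/20.

-3*√(10)/20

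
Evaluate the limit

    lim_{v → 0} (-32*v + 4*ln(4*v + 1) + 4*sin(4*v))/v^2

-32

Substitution gives 0/0; apply L'Hôpital's rule 2 times.
After differentiating numerator and denominator 2 times the quotient is (-64*sin(4*v) - 64/(4*v + 1)^2)/(2); at v = 0 this is -32.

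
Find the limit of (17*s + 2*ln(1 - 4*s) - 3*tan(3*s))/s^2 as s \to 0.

Substitution gives 0/0 (the numerator vanishes to order 2).
Expand each term to order s^2: the coefficient of s^2 in -3·tan(3s) is 0 and in 2·ln(1 - 4s) is -16.
Lower-order terms cancel with the polynomial part, so the numerator is (-16)·s^2 + o(s^2), and the limit is (-16)/(1) = -16.

-16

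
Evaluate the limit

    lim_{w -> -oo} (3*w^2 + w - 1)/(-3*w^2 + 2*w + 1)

Numerator and denominator both have degree 2.
Dividing every term by w^2, all lower-order terms vanish and the limit is the ratio of leading coefficients, 3/(-3) = -1.

-1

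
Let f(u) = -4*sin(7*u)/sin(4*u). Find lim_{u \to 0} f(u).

Substitution gives 0/0.
Divide numerator and denominator by u: sin(7u)/u → 7 and sin(4u)/u → 4, so the limit is -4·7/4 = -7.

-7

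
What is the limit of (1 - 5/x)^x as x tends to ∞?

Write it as [(1 - 5/x)^x]^(1) · (1 - 5/x)^(0). The bracketed term tends to e^(-5) and the second factor to 1, so the limit is e^(-5).

e^(-5)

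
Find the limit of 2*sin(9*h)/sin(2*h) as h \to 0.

Substitution gives 0/0.
Divide numerator and denominator by h: sin(9h)/h → 9 and sin(2h)/h → 2, so the limit is 2·9/2 = 9.

9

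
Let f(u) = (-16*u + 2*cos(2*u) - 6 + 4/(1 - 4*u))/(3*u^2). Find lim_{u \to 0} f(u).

Substitution gives 0/0 (the numerator vanishes to order 2).
Expand each term to order u^2: the coefficient of u^2 in 2·cos(2u) is -4 and in 4·1/(1 - 4u) is 64.
Lower-order terms cancel with the polynomial part, so the numerator is (60)·u^2 + o(u^2), and the limit is (60)/(3) = 20.

20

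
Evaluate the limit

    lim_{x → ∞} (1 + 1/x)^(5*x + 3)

Write it as [(1 + 1/x)^x]^(5) · (1 + 1/x)^(3). The bracketed term tends to e^(1) and the second factor to 1, so the limit is e^(5).

e^(5)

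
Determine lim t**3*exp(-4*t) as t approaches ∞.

0

Write as t^3/e^{4t}, an ∞/∞ form.
Exponential growth dominates any polynomial, so repeated L'Hôpital (or the standard result) gives 0.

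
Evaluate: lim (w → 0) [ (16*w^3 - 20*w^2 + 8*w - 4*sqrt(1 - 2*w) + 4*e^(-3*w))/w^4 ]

Substitution gives 0/0; apply L'Hôpital's rule 4 times.
After differentiating numerator and denominator 4 times the quotient is (324*e^(-3*w) + 60/(1 - 2*w)^(7/2))/(24); at w = 0 this is 16.

16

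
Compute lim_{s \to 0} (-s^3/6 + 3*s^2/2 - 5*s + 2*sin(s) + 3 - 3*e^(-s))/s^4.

-1/8

Substitution gives 0/0 (the numerator vanishes to order 4).
Expand each term to order s^4: the coefficient of s^4 in -3·e^(-s) is -1/8 and in 2·sin(s) is 0.
Lower-order terms cancel with the polynomial part, so the numerator is (-1/8)·s^4 + o(s^4), and the limit is (-1/8)/(1) = -1/8.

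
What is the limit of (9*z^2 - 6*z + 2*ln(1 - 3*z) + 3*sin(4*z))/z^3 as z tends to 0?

-50

Substitution gives 0/0; apply L'Hôpital's rule 3 times.
After differentiating numerator and denominator 3 times the quotient is (-192*cos(4*z) + 108/(3*z - 1)^3)/(6); at z = 0 this is -50.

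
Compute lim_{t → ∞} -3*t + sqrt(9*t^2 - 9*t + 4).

-3/2

This has the form ∞ − ∞. Multiply and divide by the conjugate √(9*t^2 - 9*t + 4) + 3t.
That gives (-9t + 4) / (√(9*t^2 - 9*t + 4) + 3t).
Divide numerator and denominator by t: the limit is -9/(2·3) = -3/2.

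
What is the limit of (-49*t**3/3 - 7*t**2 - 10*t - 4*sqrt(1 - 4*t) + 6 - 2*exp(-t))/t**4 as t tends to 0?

479/12

Substitution gives 0/0; apply L'Hôpital's rule 4 times.
After differentiating numerator and denominator 4 times the quotient is (-2*e^(-t) + 960/(1 - 4*t)^(7/2))/(24); at t = 0 this is 479/12.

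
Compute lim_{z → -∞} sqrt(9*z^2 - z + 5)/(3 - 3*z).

For large |z|, √(9*z^2 - z + 5) ≈ √9·|z| and the denominator ≈ -3z.
Since z → −∞, |z| = −z, giving −√9/(-3) = 1.

1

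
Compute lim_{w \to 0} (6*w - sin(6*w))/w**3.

Direct substitution gives 0/0.
Apply L'Hôpital: lim (6 - 6*cos(6*w))/(3*w^2), still 0/0.
Apply L'Hôpital: lim (36*sin(6*w))/(6*w), still 0/0.
After 3 applications of L'Hôpital's rule the quotient is (216*cos(6*w))/(6); substituting w = 0 gives 36.

36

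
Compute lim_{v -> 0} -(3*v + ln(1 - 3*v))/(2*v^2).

9/4

Direct substitution gives 0/0.
Apply L'Hôpital: lim (3 - 3/(1 - 3*v))/(-4*v), still 0/0.
After 2 applications of L'Hôpital's rule the quotient is (-9/(1 - 3*v)^2)/(-4); substituting v = 0 gives 9/4.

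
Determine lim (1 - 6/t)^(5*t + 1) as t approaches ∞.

e^(-30)

Write it as [(1 - 6/t)^t]^(5) · (1 - 6/t)^(1). The bracketed term tends to e^(-6) and the second factor to 1, so the limit is e^(-30).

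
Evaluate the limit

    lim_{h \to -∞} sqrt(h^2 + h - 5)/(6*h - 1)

For large |h|, √(h^2 + h - 5) ≈ √1·|h| and the denominator ≈ 6h.
Since h → −∞, |h| = −h, giving −√1/(6) = -1/6.

-1/6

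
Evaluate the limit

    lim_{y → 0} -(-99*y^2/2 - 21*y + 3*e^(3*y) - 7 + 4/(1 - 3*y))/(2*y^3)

-243/4

Substitution gives 0/0 (the numerator vanishes to order 3).
Expand each term to order y^3: the coefficient of y^3 in 4·1/(1 - 3y) is 108 and in 3·e^(3y) is 27/2.
Lower-order terms cancel with the polynomial part, so the numerator is (243/2)·y^3 + o(y^3), and the limit is (243/2)/(-2) = -243/4.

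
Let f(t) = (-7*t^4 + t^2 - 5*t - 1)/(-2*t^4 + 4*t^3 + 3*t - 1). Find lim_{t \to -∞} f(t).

7/2

Numerator and denominator both have degree 4.
Dividing every term by t^4, all lower-order terms vanish and the limit is the ratio of leading coefficients, -7/(-2) = 7/2.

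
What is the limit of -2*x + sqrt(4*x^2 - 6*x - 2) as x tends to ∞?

This has the form ∞ − ∞. Multiply and divide by the conjugate √(4*x^2 - 6*x - 2) + 2x.
That gives (-6x - 2) / (√(4*x^2 - 6*x - 2) + 2x).
Divide numerator and denominator by x: the limit is -6/(2·2) = -3/2.

-3/2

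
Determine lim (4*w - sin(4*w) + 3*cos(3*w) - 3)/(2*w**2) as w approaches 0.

-27/4

Substitution gives 0/0 (the numerator vanishes to order 2).
Expand each term to order w^2: the coefficient of w^2 in 3·cos(3w) is -27/2 and in −sin(4w) is 0.
Lower-order terms cancel with the polynomial part, so the numerator is (-27/2)·w^2 + o(w^2), and the limit is (-27/2)/(2) = -27/4.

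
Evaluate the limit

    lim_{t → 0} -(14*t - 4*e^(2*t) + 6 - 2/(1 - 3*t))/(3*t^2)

Substitution gives 0/0 (the numerator vanishes to order 2).
Expand each term to order t^2: the coefficient of t^2 in -4·e^(2t) is -8 and in -2·1/(1 - 3t) is -18.
Lower-order terms cancel with the polynomial part, so the numerator is (-26)·t^2 + o(t^2), and the limit is (-26)/(-3) = 26/3.

26/3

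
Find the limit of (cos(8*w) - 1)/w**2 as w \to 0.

Direct substitution gives 0/0.
Apply L'Hôpital: lim (-8*sin(8*w))/(2*w), still 0/0.
After 2 applications of L'Hôpital's rule the quotient is (-64*cos(8*w))/(2); substituting w = 0 gives -32.

-32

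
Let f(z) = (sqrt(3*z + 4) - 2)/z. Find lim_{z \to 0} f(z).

Substitution gives 0/0. Multiply numerator and denominator by the conjugate √(4 + 3z) + √4.
The numerator becomes (4 + 3z) − 4 = 3z, so the expression simplifies to 3/(√(4 + 3z) + √4).
Letting z → 0 gives 3/(2√4) = 3/4.

3/4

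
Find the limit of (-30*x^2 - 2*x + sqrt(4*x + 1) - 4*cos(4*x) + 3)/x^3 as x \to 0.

Substitution gives 0/0; apply L'Hôpital's rule 3 times.
After differentiating numerator and denominator 3 times the quotient is (-256*sin(4*x) + 24/(4*x + 1)^(5/2))/(6); at x = 0 this is 4.

4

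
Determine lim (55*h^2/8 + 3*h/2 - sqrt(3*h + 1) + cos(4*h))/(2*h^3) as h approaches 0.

-27/32

Substitution gives 0/0 (the numerator vanishes to order 3).
Expand each term to order h^3: the coefficient of h^3 in cos(4h) is 0 and in −√(1 + 3h) is -27/16.
Lower-order terms cancel with the polynomial part, so the numerator is (-27/16)·h^3 + o(h^3), and the limit is (-27/16)/(2) = -27/32.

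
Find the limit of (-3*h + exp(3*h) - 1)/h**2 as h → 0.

9/2

Direct substitution gives 0/0.
Apply L'Hôpital: lim (3*e^(3*h) - 3)/(2*h), still 0/0.
After 2 applications of L'Hôpital's rule the quotient is (9*e^(3*h))/(2); substituting h = 0 gives 9/2.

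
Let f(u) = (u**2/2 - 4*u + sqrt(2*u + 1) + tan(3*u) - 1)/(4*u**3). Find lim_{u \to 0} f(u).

Substitution gives 0/0; apply L'Hôpital's rule 3 times.
After differentiating numerator and denominator 3 times the quotient is (162*tan(3*u)^2/cos(3*u)^2 + 54/cos(3*u)^2 + 3/(2*u + 1)^(5/2))/(24); at u = 0 this is 19/8.

19/8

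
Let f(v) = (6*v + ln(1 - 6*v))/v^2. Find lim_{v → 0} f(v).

-18

Direct substitution gives 0/0.
Apply L'Hôpital: lim (6 - 6/(1 - 6*v))/(2*v), still 0/0.
After 2 applications of L'Hôpital's rule the quotient is (-36/(1 - 6*v)^2)/(2); substituting v = 0 gives -18.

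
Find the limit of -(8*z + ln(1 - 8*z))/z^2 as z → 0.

Direct substitution gives 0/0.
Apply L'Hôpital: lim (8 - 8/(1 - 8*z))/(-2*z), still 0/0.
After 2 applications of L'Hôpital's rule the quotient is (-64/(1 - 8*z)^2)/(-2); substituting z = 0 gives 32.

32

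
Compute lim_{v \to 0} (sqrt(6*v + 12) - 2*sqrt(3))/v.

√(3)/2

Substitution gives 0/0. Multiply numerator and denominator by the conjugate √(12 + 6v) + √12.
The numerator becomes (12 + 6v) − 12 = 6v, so the expression simplifies to 6/(√(12 + 6v) + √12).
Letting v → 0 gives 6/(2√12) = √(3)/2.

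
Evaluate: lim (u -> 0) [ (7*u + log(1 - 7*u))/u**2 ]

-49/2

Direct substitution gives 0/0.
Apply L'Hôpital: lim (7 - 7/(1 - 7*u))/(2*u), still 0/0.
After 2 applications of L'Hôpital's rule the quotient is (-49/(1 - 7*u)^2)/(2); substituting u = 0 gives -49/2.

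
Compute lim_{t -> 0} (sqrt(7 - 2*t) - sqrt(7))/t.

-√(7)/7

Substitution gives 0/0. Multiply numerator and denominator by the conjugate √(7 - 2t) + √7.
The numerator becomes (7 - 2t) − 7 = -2t, so the expression simplifies to -2/(√(7 - 2t) + √7).
Letting t → 0 gives -2/(2√7) = -√(7)/7.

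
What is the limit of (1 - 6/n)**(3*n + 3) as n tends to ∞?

Let L be the limit and take ln: ln L = lim (3n + 3)·ln(1 - 6/n) = lim (3n + 3)·(-6/n + O(1/n²)) = -18.
Hence L = e^(-18).

e^(-18)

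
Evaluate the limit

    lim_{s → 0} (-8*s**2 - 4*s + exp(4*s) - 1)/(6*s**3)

16/9

Direct substitution gives 0/0.
Apply L'Hôpital: lim (-16*s + 4*e^(4*s) - 4)/(18*s^2), still 0/0.
Apply L'Hôpital: lim (16*e^(4*s) - 16)/(36*s), still 0/0.
After 3 applications of L'Hôpital's rule the quotient is (64*e^(4*s))/(36); substituting s = 0 gives 16/9.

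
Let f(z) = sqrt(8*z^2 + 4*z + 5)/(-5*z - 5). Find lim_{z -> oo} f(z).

-2*√(2)/5

For large |z|, √(8*z^2 + 4*z + 5) ≈ √8·|z| and the denominator ≈ -5z.
Since z → +∞, |z| = z, giving √8/(-5) = -2*√(2)/5.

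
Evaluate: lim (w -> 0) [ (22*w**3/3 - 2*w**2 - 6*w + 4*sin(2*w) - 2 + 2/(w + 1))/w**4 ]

Substitution gives 0/0 (the numerator vanishes to order 4).
Expand each term to order w^4: the coefficient of w^4 in 2·1/(1 + w) is 2 and in 4·sin(2w) is 0.
Lower-order terms cancel with the polynomial part, so the numerator is (2)·w^4 + o(w^4), and the limit is (2)/(1) = 2.

2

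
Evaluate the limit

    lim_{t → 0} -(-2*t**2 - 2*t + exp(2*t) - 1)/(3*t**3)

Direct substitution gives 0/0.
Apply L'Hôpital: lim (-4*t + 2*e^(2*t) - 2)/(-9*t^2), still 0/0.
Apply L'Hôpital: lim (4*e^(2*t) - 4)/(-18*t), still 0/0.
After 3 applications of L'Hôpital's rule the quotient is (8*e^(2*t))/(-18); substituting t = 0 gives -4/9.

-4/9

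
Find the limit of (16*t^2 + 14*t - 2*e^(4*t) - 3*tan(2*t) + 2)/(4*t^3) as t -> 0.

Substitution gives 0/0 (the numerator vanishes to order 3).
Expand each term to order t^3: the coefficient of t^3 in -2·e^(4t) is -64/3 and in -3·tan(2t) is -8.
Lower-order terms cancel with the polynomial part, so the numerator is (-88/3)·t^3 + o(t^3), and the limit is (-88/3)/(4) = -22/3.

-22/3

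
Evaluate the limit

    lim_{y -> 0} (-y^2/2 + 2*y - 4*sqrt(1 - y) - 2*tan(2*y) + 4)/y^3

-61/12

Substitution gives 0/0 (the numerator vanishes to order 3).
Expand each term to order y^3: the coefficient of y^3 in -2·tan(2y) is -16/3 and in -4·√(1 - y) is 1/4.
Lower-order terms cancel with the polynomial part, so the numerator is (-61/12)·y^3 + o(y^3), and the limit is (-61/12)/(1) = -61/12.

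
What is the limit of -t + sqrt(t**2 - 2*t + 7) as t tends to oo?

-1

This has the form ∞ − ∞. Multiply and divide by the conjugate √(t^2 - 2*t + 7) + t.
That gives (-2t + 7) / (√(t^2 - 2*t + 7) + t).
Divide numerator and denominator by t: the limit is -2/(2·1) = -1.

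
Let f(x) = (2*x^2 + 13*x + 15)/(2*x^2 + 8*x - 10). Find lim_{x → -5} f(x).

7/12

At x = -5 both the top and bottom vanish — a removable singularity. Factoring out (x + 5) from each leaves (2*x + 3)/(2*x - 2), which at x = -5 equals 7/12.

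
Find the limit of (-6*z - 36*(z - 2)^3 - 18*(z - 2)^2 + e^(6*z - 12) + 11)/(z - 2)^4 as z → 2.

54

Direct substitution gives 0/0.
Apply L'Hôpital: lim (-36*z - 108*(z - 2)^2 + 6*e^(6*z - 12) + 66)/(4*(z - 2)^3), still 0/0.
Apply L'Hôpital: lim (-216*z + 36*e^(6*z - 12) + 396)/(12*(z - 2)^2), still 0/0.
Apply L'Hôpital: lim (216*e^(6*z - 12) - 216)/(24*z - 48), still 0/0.
After 4 applications of L'Hôpital's rule the quotient is (1296*e^(6*z - 12))/(24); substituting z = 2 gives 54.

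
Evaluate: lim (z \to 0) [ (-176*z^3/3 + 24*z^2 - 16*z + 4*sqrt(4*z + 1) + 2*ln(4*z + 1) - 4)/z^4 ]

-168

Substitution gives 0/0 (the numerator vanishes to order 4).
Expand each term to order z^4: the coefficient of z^4 in 4·√(1 + 4z) is -40 and in 2·ln(1 + 4z) is -128.
Lower-order terms cancel with the polynomial part, so the numerator is (-168)·z^4 + o(z^4), and the limit is (-168)/(1) = -168.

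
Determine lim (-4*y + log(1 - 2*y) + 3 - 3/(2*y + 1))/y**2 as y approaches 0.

Substitution gives 0/0; apply L'Hôpital's rule 2 times.
After differentiating numerator and denominator 2 times the quotient is (-24/(2*y + 1)^3 - 4/(2*y - 1)^2)/(2); at y = 0 this is -14.

-14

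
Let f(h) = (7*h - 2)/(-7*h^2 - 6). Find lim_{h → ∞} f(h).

The denominator has degree 2 and the numerator degree 1. Dividing numerator and denominator by h^2 sends every term to 0 except the leading denominator term, so the limit is 0.

0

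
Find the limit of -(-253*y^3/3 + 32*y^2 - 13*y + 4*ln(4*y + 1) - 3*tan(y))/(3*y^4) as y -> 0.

Substitution gives 0/0 (the numerator vanishes to order 4).
Expand each term to order y^4: the coefficient of y^4 in 4·ln(1 + 4y) is -256 and in -3·tan(y) is 0.
Lower-order terms cancel with the polynomial part, so the numerator is (-256)·y^4 + o(y^4), and the limit is (-256)/(-3) = 256/3.

256/3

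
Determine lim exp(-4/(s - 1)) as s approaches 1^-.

As s → 1⁻, -4/(s - 1) → +∞, so e^(-4/(s - 1)) → ∞.

∞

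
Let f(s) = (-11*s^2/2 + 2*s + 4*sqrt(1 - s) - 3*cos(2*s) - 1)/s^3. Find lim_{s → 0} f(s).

-1/4

Substitution gives 0/0; apply L'Hôpital's rule 3 times.
After differentiating numerator and denominator 3 times the quotient is (-24*sin(2*s) - 3/(2*(1 - s)^(5/2)))/(6); at s = 0 this is -1/4.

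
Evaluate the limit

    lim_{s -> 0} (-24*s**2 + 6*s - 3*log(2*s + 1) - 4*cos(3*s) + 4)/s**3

-8

Substitution gives 0/0 (the numerator vanishes to order 3).
Expand each term to order s^3: the coefficient of s^3 in -3·ln(1 + 2s) is -8 and in -4·cos(3s) is 0.
Lower-order terms cancel with the polynomial part, so the numerator is (-8)·s^3 + o(s^3), and the limit is (-8)/(1) = -8.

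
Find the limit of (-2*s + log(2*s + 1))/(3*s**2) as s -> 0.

-2/3

Direct substitution gives 0/0.
Apply L'Hôpital: lim (-2 + 2/(2*s + 1))/(6*s), still 0/0.
After 2 applications of L'Hôpital's rule the quotient is (-4/(2*s + 1)^2)/(6); substituting s = 0 gives -2/3.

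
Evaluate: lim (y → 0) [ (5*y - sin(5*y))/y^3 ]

Direct substitution gives 0/0.
Apply L'Hôpital: lim (5 - 5*cos(5*y))/(3*y^2), still 0/0.
Apply L'Hôpital: lim (25*sin(5*y))/(6*y), still 0/0.
After 3 applications of L'Hôpital's rule the quotient is (125*cos(5*y))/(6); substituting y = 0 gives 125/6.

125/6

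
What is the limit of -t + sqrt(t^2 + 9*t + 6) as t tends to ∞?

This has the form ∞ − ∞. Multiply and divide by the conjugate √(t^2 + 9*t + 6) + t.
That gives (9t + 6) / (√(t^2 + 9*t + 6) + t).
Divide numerator and denominator by t: the limit is 9/(2·1) = 9/2.

9/2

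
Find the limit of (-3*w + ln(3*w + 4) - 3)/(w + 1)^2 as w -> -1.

Direct substitution gives 0/0.
Apply L'Hôpital: lim (-3 + 3/(3*w + 4))/(2*w + 2), still 0/0.
After 2 applications of L'Hôpital's rule the quotient is (-9/(3*w + 4)^2)/(2); substituting w = -1 gives -9/2.

-9/2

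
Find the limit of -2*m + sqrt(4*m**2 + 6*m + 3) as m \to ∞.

3/2

An ∞ − ∞ form. Rationalising with the conjugate, the difference becomes (6m + 3) / (√(4*m^2 + 6*m + 3) + 2m).
For large m the denominator behaves like 2·2m, so the quotient tends to 6/4 = 3/2.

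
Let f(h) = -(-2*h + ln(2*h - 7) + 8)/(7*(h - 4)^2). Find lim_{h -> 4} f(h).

2/7

Direct substitution gives 0/0.
Apply L'Hôpital: lim (-2 + 2/(2*h - 7))/(56 - 14*h), still 0/0.
After 2 applications of L'Hôpital's rule the quotient is (-4/(2*h - 7)^2)/(-14); substituting h = 4 gives 2/7.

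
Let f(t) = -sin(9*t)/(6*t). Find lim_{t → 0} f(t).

Substitution gives 0/0.
Write it as (9/(-6))·sin(9t)/(9t); since sin(u)/u → 1, the limit is -3/2.

-3/2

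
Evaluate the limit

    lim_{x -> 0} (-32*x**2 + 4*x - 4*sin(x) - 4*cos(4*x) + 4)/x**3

2/3

Substitution gives 0/0; apply L'Hôpital's rule 3 times.
After differentiating numerator and denominator 3 times the quotient is (-256*sin(4*x) + 4*cos(x))/(6); at x = 0 this is 2/3.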